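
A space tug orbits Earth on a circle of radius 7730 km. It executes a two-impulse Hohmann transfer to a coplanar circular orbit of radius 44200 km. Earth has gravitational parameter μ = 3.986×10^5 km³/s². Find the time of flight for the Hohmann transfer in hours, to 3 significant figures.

t = 5.78 hours

The Hohmann ellipse has a_t = (r₁ + r₂)/2 = 25965 km.
By Kepler's third law the transfer-orbit period is T = 2π√(a_t³/μ), so t = T/2 = 20820 s.
Converting: 20820 s ÷ 3600 s/hour = 5.78 hours.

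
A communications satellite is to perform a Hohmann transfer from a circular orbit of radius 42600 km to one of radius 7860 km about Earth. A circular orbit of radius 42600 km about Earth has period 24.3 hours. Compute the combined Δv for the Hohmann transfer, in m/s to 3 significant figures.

Δv = 3480 m/s

From Kepler's third law T² = 4π²r³/μ at r = 42600 km, T = 24.3 hours = 24.3 × 3600 s = 87480 s: μ = 4π²r³/T² = 3.98815×10^5 km³/s².
Semi-major axis of the transfer orbit: a_t = (42600 + 7860)/2 = 25230 km.
At r₁ the circular-orbit speed is v₁ = √(μ/r₁) = 3.060 km/s.
Transfer-orbit speed at r₁ (vis-viva equation): v_a = √[μ(2/r₁ − 1/a_t)] = 1.708 km/s.
First burn Δv₁ = |v_a − v₁| = 1.352 km/s.
Circular speed at r₂: v₂ = √(μ/r₂) = 7.123 km/s.
Transfer-orbit speed at r₂: v_p = √[μ(2/r₂ − 1/a_t)] = 9.256 km/s.
Second burn Δv₂ = |v₂ − v_p| = 2.133 km/s.
Δv = Δv₁ + Δv₂ = 1.352 + 2.133 = 3.485 km/s.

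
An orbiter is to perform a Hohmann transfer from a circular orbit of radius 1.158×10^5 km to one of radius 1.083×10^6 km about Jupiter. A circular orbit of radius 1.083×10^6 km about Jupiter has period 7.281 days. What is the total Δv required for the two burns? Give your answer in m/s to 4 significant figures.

From Kepler's third law T² = 4π²r³/μ at r = 1.083×10^6 km, T = 7.281 days = 7.281 × 86400 s = 6.290784×10^5 s: μ = 4π²r³/T² = 1.26717×10^8 km³/s².
Semi-major axis of the transfer orbit: a_t = (1.158×10^5 + 1.083×10^6)/2 = 5.994×10^5 km.
At r₁ the circular-orbit speed is v₁ = √(μ/r₁) = 33.08 km/s.
Transfer-orbit speed at r₁ (vis-viva): v_p = √[μ(2/r₁ − 1/a_t)] = 44.47 km/s.
First burn Δv₁ = |v_p − v₁| = 11.39 km/s.
At r₂, v₂ = √(μ/r₂) = 10.8169 km/s.
Transfer-orbit speed at r₂: v_a = √[μ(2/r₂ − 1/a_t)] = 4.75444 km/s.
Second burn Δv₂ = |v₂ − v_a| = 6.062 km/s.
Total Δv = Δv₁ + Δv₂ = 17.45 km/s.

Δv = 17450 m/s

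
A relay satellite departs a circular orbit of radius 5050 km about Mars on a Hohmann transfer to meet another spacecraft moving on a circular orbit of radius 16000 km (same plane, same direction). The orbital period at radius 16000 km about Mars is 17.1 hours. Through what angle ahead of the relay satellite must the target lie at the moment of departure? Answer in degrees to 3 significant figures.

From Kepler's third law T² = 4π²r³/μ at r = 16000 km, T = 17.1 hours = 17.1 × 3600 s = 61560 s: μ = 4π²r³/T² = 42670.0 km³/s².
Semi-major axis of the transfer orbit: a_t = (5050 + 16000)/2 = 10525 km.
Transfer time t = π√(a_t³/μ) = 16420 s.
Target angular speed ω₂ = √(μ/r₂³) = 1.021×10^-4 rad/s.
Angle swept by the target during transfer: ω₂·t = 1.676 rad = 96.03°.
The relay satellite traverses 180° on the transfer ellipse, so the target must lead by 180° − 96.03° = 84.0°.

φ = 84.0°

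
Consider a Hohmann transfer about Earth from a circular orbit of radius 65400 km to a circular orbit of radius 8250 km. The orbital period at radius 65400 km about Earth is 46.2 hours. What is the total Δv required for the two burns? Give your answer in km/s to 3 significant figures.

Δv = 3.62 km/s

From Kepler's third law T² = 4π²r³/μ at r = 65400 km, T = 46.2 hours = 46.2 × 3600 s = 1.6632×10^5 s: μ = 4π²r³/T² = 3.99212×10^5 km³/s².
Transfer-ellipse semi-major axis a_t = (r₁ + r₂)/2 = (65400 + 8250)/2 = 36825 km.
Circular speed at r₁: v₁ = √(μ/r₁) = √(3.99212×10^5/65400) = 2.4707 km/s.
On the transfer ellipse at r₁, v² = μ(2/r − 1/a) gives v_a = √[μ(2/r₁ − 1/a_t)] = 1.1694 km/s.
First burn Δv₁ = |v_a − v₁| = 1.301 km/s.
Circular speed at r₂: v₂ = √(μ/r₂) = 6.956 km/s.
Transfer-orbit speed at r₂: v_p = √[μ(2/r₂ − 1/a_t)] = 9.270 km/s.
Second burn Δv₂ = |v₂ − v_p| = 2.314 km/s.
Δv = Δv₁ + Δv₂ = 1.301 + 2.314 = 3.615 km/s.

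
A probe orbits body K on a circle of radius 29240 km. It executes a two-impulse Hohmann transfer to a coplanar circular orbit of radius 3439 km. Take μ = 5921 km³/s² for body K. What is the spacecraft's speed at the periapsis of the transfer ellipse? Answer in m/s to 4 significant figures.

v = 1755 m/s

Transfer-ellipse semi-major axis a_t = (r₁ + r₂)/2 = (29240 + 3439)/2 = 16339.5 km.
The periapsis of the transfer ellipse is at r = 3439 km.
From the vis-viva equation, v = √[μ(2/r − 1/a_t)] = 1.755 km/s.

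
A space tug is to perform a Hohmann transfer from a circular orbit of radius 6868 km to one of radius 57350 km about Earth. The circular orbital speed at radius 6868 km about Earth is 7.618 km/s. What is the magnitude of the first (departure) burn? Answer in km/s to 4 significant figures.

Δv₁ = 2.563 km/s

From the circular-orbit relation v² = μ/r at r = 6868 km: μ = v²r = (7.618)² × 6868 = 3.98577×10^5 km³/s².
The Hohmann ellipse has a_t = (r₁ + r₂)/2 = 32109 km.
On the circular orbit at r = 6868 km, v_c = √(μ/r) = 7.6180 km/s.
Transfer-orbit speed at the same r (vis-viva, a = a_t): v_t = √[μ(2/r − 1/a_t)] = 10.181 km/s.
Δv₁ = |v_t − v_c| = |10.181 − 7.6180| = 2.563 km/s.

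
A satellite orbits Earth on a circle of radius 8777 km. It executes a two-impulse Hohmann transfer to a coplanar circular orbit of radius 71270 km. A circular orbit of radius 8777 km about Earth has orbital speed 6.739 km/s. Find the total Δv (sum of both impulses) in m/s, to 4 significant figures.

From the circular-orbit relation v² = μ/r at r = 8777 km: μ = v²r = (6.739)² × 8777 = 3.98600×10^5 km³/s².
The Hohmann ellipse has a_t = (r₁ + r₂)/2 = 40023.5 km.
At r₁ the circular-orbit speed is v₁ = √(μ/r₁) = 6.739 km/s.
On the transfer ellipse at r₁, vis-viva equation gives v_p = √[μ(2/r₁ − 1/a_t)] = 8.993 km/s.
First burn Δv₁ = |v_p − v₁| = 2.254 km/s.
At r₂, v₂ = √(μ/r₂) = 2.3649 km/s.
Transfer-orbit speed at r₂: v_a = √[μ(2/r₂ − 1/a_t)] = 1.1075 km/s.
Second burn Δv₂ = |v₂ − v_a| = 1.257 km/s.
Total Δv = Δv₁ + Δv₂ = 3.511 km/s.

Δv = 3511 m/s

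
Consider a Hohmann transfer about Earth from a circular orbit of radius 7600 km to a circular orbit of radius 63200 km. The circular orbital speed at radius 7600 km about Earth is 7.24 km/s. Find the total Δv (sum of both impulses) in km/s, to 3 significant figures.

Δv = 3.78 km/s

From the circular-orbit relation v² = μ/r at r = 7600 km: μ = v²r = (7.24)² × 7600 = 3.98374×10^5 km³/s².
Transfer-ellipse semi-major axis a_t = (r₁ + r₂)/2 = (7600 + 63200)/2 = 35400 km.
At r₁ the circular-orbit speed is v₁ = √(μ/r₁) = 7.240 km/s.
On the transfer ellipse at r₁, vis-viva gives v_p = √[μ(2/r₁ − 1/a_t)] = 9.674 km/s.
First burn Δv₁ = |v_p − v₁| = 2.434 km/s.
At r₂, v₂ = √(μ/r₂) = 2.5107 km/s.
Transfer-orbit speed at r₂: v_a = √[μ(2/r₂ − 1/a_t)] = 1.1633 km/s.
Second burn Δv₂ = |v₂ − v_a| = 1.347 km/s.
Total Δv = Δv₁ + Δv₂ = 3.781 km/s.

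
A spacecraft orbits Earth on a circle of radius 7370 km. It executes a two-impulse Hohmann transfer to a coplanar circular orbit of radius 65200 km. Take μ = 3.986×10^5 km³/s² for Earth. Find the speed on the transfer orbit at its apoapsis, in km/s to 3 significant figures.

v = 1.11 km/s

The Hohmann ellipse has a_t = (r₁ + r₂)/2 = 36285 km.
The apoapsis of the transfer ellipse is at r = 65200 km.
Vis-viva: v = √[μ(2/r − 1/a_t)] = √[3.986×10^5 × (2/65200 − 1/36285)] = 1.114 km/s.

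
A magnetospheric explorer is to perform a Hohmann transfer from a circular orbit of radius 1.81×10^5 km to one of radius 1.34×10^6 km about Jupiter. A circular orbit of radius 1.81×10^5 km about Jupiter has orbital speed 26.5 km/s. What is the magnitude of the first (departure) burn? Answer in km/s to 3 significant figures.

From the circular-orbit relation v² = μ/r at r = 1.81×10^5 km: μ = v²r = (26.5)² × 1.81×10^5 = 1.27107×10^8 km³/s².
The Hohmann ellipse has a_t = (r₁ + r₂)/2 = 7.605×10^5 km.
On the circular orbit at r = 1.810×10^5 km, v_c = √(μ/r) = 26.500 km/s.
Vis-viva on the transfer ellipse at r = 1.810×10^5 km gives v_t = √[μ(2/r − 1/a_t)] = 35.176 km/s.
Δv₁ = |v_t − v_c| = |35.176 − 26.500| = 8.676 km/s.

Δv₁ = 8.68 km/s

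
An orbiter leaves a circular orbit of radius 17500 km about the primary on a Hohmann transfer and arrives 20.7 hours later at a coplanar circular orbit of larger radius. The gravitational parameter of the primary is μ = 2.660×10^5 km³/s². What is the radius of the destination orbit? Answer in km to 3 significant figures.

r₂ = 88700 km

Transfer time t = 20.7 hours = 74520 s, and t = π√(a_t³/μ).
So a_t = (μ t²/π²)^(1/3) = (2.660×10^5 × (74520)² / π²)^(1/3) = 53094 km.
Since a_t = (r₁ + r₂)/2, r₂ = 2a_t − r₁ = 2×53094 − 17500 = 88688 km.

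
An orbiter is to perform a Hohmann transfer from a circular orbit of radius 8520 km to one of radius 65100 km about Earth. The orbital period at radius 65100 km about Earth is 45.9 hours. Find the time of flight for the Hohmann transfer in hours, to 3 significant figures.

From Kepler's third law T² = 4π²r³/μ at r = 65100 km, T = 45.9 hours = 45.9 × 3600 s = 1.6524×10^5 s: μ = 4π²r³/T² = 3.98908×10^5 km³/s².
Semi-major axis of the transfer orbit: a_t = (8520 + 65100)/2 = 36810 km.
By Kepler's third law the transfer-orbit period is T = 2π√(a_t³/μ), so t = T/2 = 35130 s.
Converting: 35130 s ÷ 3600 s/hour = 9.76 hours.

t = 9.76 hours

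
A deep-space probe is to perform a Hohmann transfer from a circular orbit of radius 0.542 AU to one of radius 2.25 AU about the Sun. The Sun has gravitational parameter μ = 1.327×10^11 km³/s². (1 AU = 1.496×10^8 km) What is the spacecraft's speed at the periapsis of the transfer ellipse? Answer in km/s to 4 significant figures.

In km: r₁ = 0.542 × 1.496×10^8 = 8.10832×10^7 km; r₂ = 2.25 × 1.496×10^8 = 3.366×10^8 km.
Transfer-ellipse semi-major axis a_t = (r₁ + r₂)/2 = (8.10832×10^7 + 3.366×10^8)/2 = 2.088416×10^8 km.
The periapsis of the transfer ellipse is at r = 8.10832×10^7 km.
Applying v² = μ(2/r − 1/a_t): v = 51.36 km/s.

v = 51.36 km/s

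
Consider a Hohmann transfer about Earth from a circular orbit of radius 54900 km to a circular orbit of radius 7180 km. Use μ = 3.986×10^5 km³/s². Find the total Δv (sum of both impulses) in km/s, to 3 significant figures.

Semi-major axis of the transfer orbit: a_t = (54900 + 7180)/2 = 31040 km.
At r₁ the circular-orbit speed is v₁ = √(μ/r₁) = 2.695 km/s.
Transfer-orbit speed at r₁ (v² = μ(2/r − 1/a)): v_a = √[μ(2/r₁ − 1/a_t)] = 1.296 km/s.
First burn Δv₁ = |v_a − v₁| = 1.399 km/s.
At r₂, v₂ = √(μ/r₂) = 7.451 km/s.
Transfer-orbit speed at r₂: v_p = √[μ(2/r₂ − 1/a_t)] = 9.909 km/s.
Second burn Δv₂ = |v₂ − v_p| = 2.458 km/s.
Total Δv = Δv₁ + Δv₂ = 3.857 km/s.

Δv = 3.86 km/s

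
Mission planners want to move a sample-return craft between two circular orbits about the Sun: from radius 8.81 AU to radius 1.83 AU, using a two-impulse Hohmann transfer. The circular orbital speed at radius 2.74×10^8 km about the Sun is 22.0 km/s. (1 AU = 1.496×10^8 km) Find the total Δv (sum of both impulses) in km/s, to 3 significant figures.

From the circular-orbit relation v² = μ/r at r = 2.74×10^8 km: μ = v²r = (22.0)² × 2.74×10^8 = 1.32616×10^11 km³/s².
In km: r₁ = 8.81 × 1.496×10^8 = 1.317976×10^9 km; r₂ = 1.83 × 1.496×10^8 = 2.73768×10^8 km.
Semi-major axis of the transfer orbit: a_t = (1.317976×10^9 + 2.73768×10^8)/2 = 7.95872×10^8 km.
Circular speed at r₁: v₁ = √(μ/r₁) = √(1.32616×10^11/1.317976×10^9) = 10.031 km/s.
On the transfer ellipse at r₁, v² = μ(2/r − 1/a) gives v_a = √[μ(2/r₁ − 1/a_t)] = 5.8832 km/s.
First burn Δv₁ = |v_a − v₁| = 4.148 km/s.
Circular speed at r₂: v₂ = √(μ/r₂) = 22.009 km/s.
Transfer-orbit speed at r₂: v_p = √[μ(2/r₂ − 1/a_t)] = 28.323 km/s.
Second burn Δv₂ = |v₂ − v_p| = 6.314 km/s.
Total Δv = Δv₁ + Δv₂ = 10.46 km/s.

Δv = 10.5 km/s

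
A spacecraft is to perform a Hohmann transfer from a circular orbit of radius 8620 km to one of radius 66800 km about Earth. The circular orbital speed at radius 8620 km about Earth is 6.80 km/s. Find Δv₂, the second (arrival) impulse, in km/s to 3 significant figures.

From the circular-orbit relation v² = μ/r at r = 8620 km: μ = v²r = (6.80)² × 8620 = 3.98589×10^5 km³/s².
The Hohmann ellipse has a_t = (r₁ + r₂)/2 = 37710 km.
Circular speed at r = 66800 km: v_c = √(μ/r) = 2.443 km/s.
Vis-viva on the transfer ellipse at r = 66800 km gives v_t = √[μ(2/r − 1/a_t)] = 1.168 km/s.
Δv₂ = |v_t − v_c| = |1.168 − 2.443| = 1.275 km/s.

Δv₂ = 1.27 km/s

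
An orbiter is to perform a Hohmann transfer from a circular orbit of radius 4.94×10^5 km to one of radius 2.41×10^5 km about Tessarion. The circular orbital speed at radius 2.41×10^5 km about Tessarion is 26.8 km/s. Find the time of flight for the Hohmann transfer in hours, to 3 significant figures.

t = 14.8 hours

From the circular-orbit relation v² = μ/r at r = 2.41×10^5 km: μ = v²r = (26.8)² × 2.41×10^5 = 1.73096×10^8 km³/s².
Transfer-ellipse semi-major axis a_t = (r₁ + r₂)/2 = (4.940×10^5 + 2.410×10^5)/2 = 3.675×10^5 km.
By Kepler's third law the transfer-orbit period is T = 2π√(a_t³/μ), so t = T/2 = 53200 s.
Converting: 53200 s ÷ 3600 s/hour = 14.8 hours.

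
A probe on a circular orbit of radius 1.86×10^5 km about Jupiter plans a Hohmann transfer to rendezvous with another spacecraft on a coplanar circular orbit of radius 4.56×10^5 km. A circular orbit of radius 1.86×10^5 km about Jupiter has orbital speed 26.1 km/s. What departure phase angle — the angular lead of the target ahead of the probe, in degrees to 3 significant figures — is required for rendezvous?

From the circular-orbit relation v² = μ/r at r = 1.86×10^5 km: μ = v²r = (26.1)² × 1.86×10^5 = 1.26705×10^8 km³/s².
Semi-major axis of the transfer orbit: a_t = (1.860×10^5 + 4.560×10^5)/2 = 3.210×10^5 km.
The half-period of the transfer ellipse is t = π√(a_t³/μ) = 50759 s.
Target angular speed ω₂ = √(μ/r₂³) = 3.6555×10^-5 rad/s.
Angle swept by the target during transfer: ω₂·t = 1.855 rad = 106.3°.
The probe traverses 180° on the transfer ellipse, so the target must lead by 180° − 106.3° = 73.7°.

φ = 73.7°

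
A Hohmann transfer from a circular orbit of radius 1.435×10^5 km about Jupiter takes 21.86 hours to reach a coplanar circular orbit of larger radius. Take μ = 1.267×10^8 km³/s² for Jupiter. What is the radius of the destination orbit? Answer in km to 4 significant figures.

r₂ = 7.165×10^5 km

Transfer time t = 21.86 hours = 78696 s, and t = π√(a_t³/μ).
So a_t = (μ t²/π²)^(1/3) = (1.267×10^8 × (78696)² / π²)^(1/3) = 4.2999×10^5 km.
Since a_t = (r₁ + r₂)/2, r₂ = 2a_t − r₁ = 2×4.2999×10^5 − 1.435×10^5 = 7.1648×10^5 km.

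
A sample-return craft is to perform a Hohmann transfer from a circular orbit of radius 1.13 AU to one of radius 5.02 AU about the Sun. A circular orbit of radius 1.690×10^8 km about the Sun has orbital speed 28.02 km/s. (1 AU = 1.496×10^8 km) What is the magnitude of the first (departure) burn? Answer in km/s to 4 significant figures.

From the circular-orbit relation v² = μ/r at r = 1.690×10^8 km: μ = v²r = (28.02)² × 1.690×10^8 = 1.32685×10^11 km³/s².
In km: r₁ = 1.13 × 1.496×10^8 = 1.69048×10^8 km; r₂ = 5.02 × 1.496×10^8 = 7.50992×10^8 km.
Transfer-ellipse semi-major axis a_t = (r₁ + r₂)/2 = (1.69048×10^8 + 7.50992×10^8)/2 = 4.6002×10^8 km.
On the circular orbit at r = 1.69048×10^8 km, v_c = √(μ/r) = 28.02 km/s.
Vis-viva on the transfer ellipse at r = 1.69048×10^8 km gives v_t = √[μ(2/r − 1/a_t)] = 35.80 km/s.
Δv₁ = |v_t − v_c| = |35.80 − 28.02| = 7.780 km/s.

Δv₁ = 7.780 km/s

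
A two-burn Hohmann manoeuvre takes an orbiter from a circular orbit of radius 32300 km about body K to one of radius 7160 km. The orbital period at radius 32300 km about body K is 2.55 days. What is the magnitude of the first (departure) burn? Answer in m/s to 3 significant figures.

Δv₁ = 366 m/s

From Kepler's third law T² = 4π²r³/μ at r = 32300 km, T = 2.55 days = 2.55 × 86400 s = 2.2032×10^5 s: μ = 4π²r³/T² = 27406.9 km³/s².
The Hohmann ellipse has a_t = (r₁ + r₂)/2 = 19730 km.
Circular speed at r = 32300 km: v_c = √(μ/r) = 0.9211 km/s.
Transfer-orbit speed at the same r (vis-viva, a = a_t): v_t = √[μ(2/r − 1/a_t)] = 0.5549 km/s.
Δv₁ = |v_t − v_c| = |0.5549 − 0.9211| = 0.3662 km/s.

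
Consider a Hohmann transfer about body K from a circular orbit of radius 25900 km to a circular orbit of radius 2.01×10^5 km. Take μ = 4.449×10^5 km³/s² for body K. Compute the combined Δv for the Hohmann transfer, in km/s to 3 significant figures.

Δv = 2.15 km/s

The Hohmann ellipse has a_t = (r₁ + r₂)/2 = 1.1345×10^5 km.
Circular speed at r₁: v₁ = √(μ/r₁) = √(4.449×10^5/25900) = 4.145 km/s.
On the transfer ellipse at r₁, vis-viva gives v_p = √[μ(2/r₁ − 1/a_t)] = 5.517 km/s.
First burn Δv₁ = |v_p − v₁| = 1.372 km/s.
Circular speed at r₂: v₂ = √(μ/r₂) = 1.48776 km/s.
Transfer-orbit speed at r₂: v_a = √[μ(2/r₂ − 1/a_t)] = 0.710855 km/s.
Second burn Δv₂ = |v₂ − v_a| = 0.7769 km/s.
Total Δv = Δv₁ + Δv₂ = 2.149 km/s.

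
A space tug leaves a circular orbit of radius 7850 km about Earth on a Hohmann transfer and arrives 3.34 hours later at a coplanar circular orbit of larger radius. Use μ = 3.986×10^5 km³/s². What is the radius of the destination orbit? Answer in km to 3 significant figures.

r₂ = 28200 km

Transfer time t = 3.34 hours = 12024 s, and t = π√(a_t³/μ).
So a_t = (μ t²/π²)^(1/3) = (3.986×10^5 × (12024)² / π²)^(1/3) = 18007 km.
Since a_t = (r₁ + r₂)/2, r₂ = 2a_t − r₁ = 2×18007 − 7850 = 28164 km.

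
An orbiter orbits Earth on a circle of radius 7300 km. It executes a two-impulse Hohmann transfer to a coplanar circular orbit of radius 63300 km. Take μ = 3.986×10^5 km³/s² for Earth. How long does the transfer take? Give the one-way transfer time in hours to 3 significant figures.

t = 9.17 hours

Semi-major axis of the transfer orbit: a_t = (7300 + 63300)/2 = 35300 km.
Transfer time t = π√(a_t³/μ) = π√((35300)³ / 3.986×10^5) = 33000 s.
Converting: 33000 s ÷ 3600 s/hour = 9.17 hours.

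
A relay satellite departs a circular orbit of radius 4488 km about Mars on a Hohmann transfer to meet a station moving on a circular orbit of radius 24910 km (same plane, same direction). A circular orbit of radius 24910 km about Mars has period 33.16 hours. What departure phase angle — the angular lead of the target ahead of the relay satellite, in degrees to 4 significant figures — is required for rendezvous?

From Kepler's third law T² = 4π²r³/μ at r = 24910 km, T = 33.16 hours = 33.16 × 3600 s = 1.19376×10^5 s: μ = 4π²r³/T² = 42820.0 km³/s².
Semi-major axis of the transfer orbit: a_t = (4488 + 24910)/2 = 14699 km.
Transfer time t = π√(a_t³/μ) = 27060 s.
The target's mean motion on its circular orbit is ω₂ = √(μ/r₂³) = 5.263×10^-5 rad/s.
Angle swept by the target during transfer: ω₂·t = 1.424 rad = 81.59°.
The relay satellite traverses 180° on the transfer ellipse, so the target must lead by 180° − 81.59° = 98.41°.

φ = 98.41°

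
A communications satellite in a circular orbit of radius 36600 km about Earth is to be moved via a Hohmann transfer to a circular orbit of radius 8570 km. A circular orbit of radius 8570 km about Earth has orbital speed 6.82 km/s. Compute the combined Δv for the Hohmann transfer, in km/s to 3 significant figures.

Δv = 3.13 km/s

From the circular-orbit relation v² = μ/r at r = 8570 km: μ = v²r = (6.82)² × 8570 = 3.98611×10^5 km³/s².
Transfer-ellipse semi-major axis a_t = (r₁ + r₂)/2 = (36600 + 8570)/2 = 22585 km.
At r₁ the circular-orbit speed is v₁ = √(μ/r₁) = 3.300 km/s.
On the transfer ellipse at r₁, vis-viva equation gives v_a = √[μ(2/r₁ − 1/a_t)] = 2.033 km/s.
First burn Δv₁ = |v_a − v₁| = 1.267 km/s.
Circular speed at r₂: v₂ = √(μ/r₂) = 6.820 km/s.
Transfer-orbit speed at r₂: v_p = √[μ(2/r₂ − 1/a_t)] = 8.682 km/s.
Second burn Δv₂ = |v₂ − v_p| = 1.862 km/s.
Total Δv = Δv₁ + Δv₂ = 3.129 km/s.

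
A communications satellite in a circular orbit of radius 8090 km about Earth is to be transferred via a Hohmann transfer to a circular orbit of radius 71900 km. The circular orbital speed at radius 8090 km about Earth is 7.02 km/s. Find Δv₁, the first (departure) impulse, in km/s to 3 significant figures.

From the circular-orbit relation v² = μ/r at r = 8090 km: μ = v²r = (7.02)² × 8090 = 3.98678×10^5 km³/s².
Transfer-ellipse semi-major axis a_t = (r₁ + r₂)/2 = (8090 + 71900)/2 = 39995 km.
On the circular orbit at r = 8090 km, v_c = √(μ/r) = 7.020 km/s.
Transfer-orbit speed at the same r (vis-viva, a = a_t): v_t = √[μ(2/r − 1/a_t)] = 9.412 km/s.
Δv₁ = |v_t − v_c| = |9.412 − 7.020| = 2.392 km/s.

Δv₁ = 2.39 km/s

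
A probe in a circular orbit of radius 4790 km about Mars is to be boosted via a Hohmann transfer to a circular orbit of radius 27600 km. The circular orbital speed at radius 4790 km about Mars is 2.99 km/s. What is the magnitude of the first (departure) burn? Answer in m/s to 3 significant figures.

Δv₁ = 913 m/s

From the circular-orbit relation v² = μ/r at r = 4790 km: μ = v²r = (2.99)² × 4790 = 42823.1 km³/s².
Transfer-ellipse semi-major axis a_t = (r₁ + r₂)/2 = (4790 + 27600)/2 = 16195 km.
On the circular orbit at r = 4790 km, v_c = √(μ/r) = 2.9900 km/s.
Transfer-orbit speed at the same r (vis-viva, a = a_t): v_t = √[μ(2/r − 1/a_t)] = 3.9033 km/s.
Δv₁ = |v_t − v_c| = |3.9033 − 2.9900| = 0.9133 km/s.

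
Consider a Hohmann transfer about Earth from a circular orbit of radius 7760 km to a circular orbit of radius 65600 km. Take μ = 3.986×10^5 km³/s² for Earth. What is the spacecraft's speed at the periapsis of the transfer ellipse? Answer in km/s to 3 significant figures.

v = 9.58 km/s

Semi-major axis of the transfer orbit: a_t = (7760 + 65600)/2 = 36680 km.
At periapsis, r = 7760 km.
Vis-viva: v = √[μ(2/r − 1/a_t)] = √[3.986×10^5 × (2/7760 − 1/36680)] = 9.585 km/s.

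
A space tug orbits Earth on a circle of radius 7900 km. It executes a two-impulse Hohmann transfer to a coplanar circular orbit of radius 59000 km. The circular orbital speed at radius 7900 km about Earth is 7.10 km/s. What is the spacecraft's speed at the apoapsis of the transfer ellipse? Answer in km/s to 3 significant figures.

v = 1.26 km/s

From the circular-orbit relation v² = μ/r at r = 7900 km: μ = v²r = (7.10)² × 7900 = 3.98239×10^5 km³/s².
Transfer-ellipse semi-major axis a_t = (r₁ + r₂)/2 = (7900 + 59000)/2 = 33450 km.
At apoapsis, r = 59000 km.
Applying v² = μ(2/r − 1/a_t): v = 1.263 km/s.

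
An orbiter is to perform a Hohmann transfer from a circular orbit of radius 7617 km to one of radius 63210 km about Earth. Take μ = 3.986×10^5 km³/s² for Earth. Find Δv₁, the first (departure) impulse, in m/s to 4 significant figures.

Δv₁ = 2431 m/s

Semi-major axis of the transfer orbit: a_t = (7617 + 63210)/2 = 35413.5 km.
On the circular orbit at r = 7617 km, v_c = √(μ/r) = 7.234 km/s.
Vis-viva on the transfer ellipse at r = 7617 km gives v_t = √[μ(2/r − 1/a_t)] = 9.665 km/s.
Δv₁ = |v_t − v_c| = |9.665 − 7.234| = 2.431 km/s.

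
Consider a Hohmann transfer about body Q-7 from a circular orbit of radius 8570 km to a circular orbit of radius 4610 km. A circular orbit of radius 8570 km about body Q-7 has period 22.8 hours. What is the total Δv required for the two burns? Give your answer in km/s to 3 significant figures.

Δv = 0.233 km/s

From Kepler's third law T² = 4π²r³/μ at r = 8570 km, T = 22.8 hours = 22.8 × 3600 s = 82080 s: μ = 4π²r³/T² = 3688.31 km³/s².
The Hohmann ellipse has a_t = (r₁ + r₂)/2 = 6590 km.
At r₁ the circular-orbit speed is v₁ = √(μ/r₁) = 0.6560 km/s.
Transfer-orbit speed at r₁ (vis-viva): v_a = √[μ(2/r₁ − 1/a_t)] = 0.5487 km/s.
First burn Δv₁ = |v_a − v₁| = 0.1073 km/s.
At r₂, v₂ = √(μ/r₂) = 0.894465 km/s.
Transfer-orbit speed at r₂: v_p = √[μ(2/r₂ − 1/a_t)] = 1.02003 km/s.
Second burn Δv₂ = |v₂ − v_p| = 0.1256 km/s.
Total Δv = Δv₁ + Δv₂ = 0.2329 km/s.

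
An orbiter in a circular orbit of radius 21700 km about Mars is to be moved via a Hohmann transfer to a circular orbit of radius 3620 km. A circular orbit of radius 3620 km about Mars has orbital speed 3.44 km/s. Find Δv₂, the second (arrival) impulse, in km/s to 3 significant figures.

From the circular-orbit relation v² = μ/r at r = 3620 km: μ = v²r = (3.44)² × 3620 = 42837.6 km³/s².
Semi-major axis of the transfer orbit: a_t = (21700 + 3620)/2 = 12660 km.
Circular speed at r = 3620 km: v_c = √(μ/r) = 3.440 km/s.
Transfer-orbit speed at the same r (vis-viva, a = a_t): v_t = √[μ(2/r − 1/a_t)] = 4.504 km/s.
Δv₂ = |v_t − v_c| = |4.504 − 3.440| = 1.064 km/s.

Δv₂ = 1.06 km/s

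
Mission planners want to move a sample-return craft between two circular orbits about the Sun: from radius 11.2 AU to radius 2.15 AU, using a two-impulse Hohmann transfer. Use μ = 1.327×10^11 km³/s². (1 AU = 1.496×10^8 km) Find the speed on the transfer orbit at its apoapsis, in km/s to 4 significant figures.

In km: r₁ = 11.2 × 1.496×10^8 = 1.67552×10^9 km; r₂ = 2.15 × 1.496×10^8 = 3.2164×10^8 km.
Semi-major axis of the transfer orbit: a_t = (1.67552×10^9 + 3.2164×10^8)/2 = 9.9858×10^8 km.
At apoapsis, r = 1.67552×10^9 km.
Applying v² = μ(2/r − 1/a_t): v = 5.051 km/s.

v = 5.051 km/s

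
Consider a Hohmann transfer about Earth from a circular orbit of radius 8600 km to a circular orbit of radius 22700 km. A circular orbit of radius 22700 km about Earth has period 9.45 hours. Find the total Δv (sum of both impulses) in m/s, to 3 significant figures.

From Kepler's third law T² = 4π²r³/μ at r = 22700 km, T = 9.45 hours = 9.45 × 3600 s = 34020 s: μ = 4π²r³/T² = 3.98996×10^5 km³/s².
Semi-major axis of the transfer orbit: a_t = (8600 + 22700)/2 = 15650 km.
At r₁ the circular-orbit speed is v₁ = √(μ/r₁) = 6.811 km/s.
Transfer-orbit speed at r₁ (v² = μ(2/r − 1/a)): v_p = √[μ(2/r₁ − 1/a_t)] = 8.203 km/s.
First burn Δv₁ = |v_p − v₁| = 1.392 km/s.
At r₂, v₂ = √(μ/r₂) = 4.1925 km/s.
Transfer-orbit speed at r₂: v_a = √[μ(2/r₂ − 1/a_t)] = 3.1079 km/s.
Second burn Δv₂ = |v₂ − v_a| = 1.085 km/s.
Total Δv = Δv₁ + Δv₂ = 2.477 km/s.

Δv = 2480 m/s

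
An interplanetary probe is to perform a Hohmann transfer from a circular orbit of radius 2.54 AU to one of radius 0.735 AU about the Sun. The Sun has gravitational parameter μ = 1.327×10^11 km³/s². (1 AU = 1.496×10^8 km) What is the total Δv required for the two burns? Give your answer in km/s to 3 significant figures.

Δv = 14.7 km/s

In km: r₁ = 2.54 × 1.496×10^8 = 3.79984×10^8 km; r₂ = 0.735 × 1.496×10^8 = 1.09956×10^8 km.
Semi-major axis of the transfer orbit: a_t = (3.79984×10^8 + 1.09956×10^8)/2 = 2.4497×10^8 km.
At r₁ the circular-orbit speed is v₁ = √(μ/r₁) = 18.68757 km/s.
Transfer-orbit speed at r₁ (vis-viva equation): v_a = √[μ(2/r₁ − 1/a_t)] = 12.52004 km/s.
First burn Δv₁ = |v_a − v₁| = 6.1675 km/s.
At r₂, v₂ = √(μ/r₂) = 34.7397 km/s.
Transfer-orbit speed at r₂: v_p = √[μ(2/r₂ − 1/a_t)] = 43.2665 km/s.
Second burn Δv₂ = |v₂ − v_p| = 8.5268 km/s.
Δv = Δv₁ + Δv₂ = 6.1675 + 8.5268 = 14.69 km/s.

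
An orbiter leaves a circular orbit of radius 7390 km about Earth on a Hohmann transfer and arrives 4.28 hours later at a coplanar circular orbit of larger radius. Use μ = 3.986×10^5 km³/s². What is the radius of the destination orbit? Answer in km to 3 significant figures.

Transfer time t = 4.28 hours = 15408 s, and t = π√(a_t³/μ).
So a_t = (μ t²/π²)^(1/3) = (3.986×10^5 × (15408)² / π²)^(1/3) = 21244 km.
Since a_t = (r₁ + r₂)/2, r₂ = 2a_t − r₁ = 2×21244 − 7390 = 35098 km.

r₂ = 35100 km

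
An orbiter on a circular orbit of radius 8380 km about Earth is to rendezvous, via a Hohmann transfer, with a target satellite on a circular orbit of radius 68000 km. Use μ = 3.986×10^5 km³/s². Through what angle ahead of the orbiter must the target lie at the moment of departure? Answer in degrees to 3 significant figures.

φ = 104°

Transfer-ellipse semi-major axis a_t = (r₁ + r₂)/2 = (8380 + 68000)/2 = 38190 km.
The half-period of the transfer ellipse is t = π√(a_t³/μ) = 37140 s.
The target's mean motion on its circular orbit is ω₂ = √(μ/r₂³) = 3.560×10^-5 rad/s.
Angle swept by the target during transfer: ω₂·t = 1.3222 rad = 75.76°.
Arrival is 180° from departure on the ellipse, so φ = 180° − 75.76° = 104°.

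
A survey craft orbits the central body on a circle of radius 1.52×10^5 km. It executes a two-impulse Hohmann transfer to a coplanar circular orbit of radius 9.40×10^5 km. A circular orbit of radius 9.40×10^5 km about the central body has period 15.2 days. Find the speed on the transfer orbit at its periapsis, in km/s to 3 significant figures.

From Kepler's third law T² = 4π²r³/μ at r = 9.40×10^5 km, T = 15.2 days = 15.2 × 86400 s = 1.31328×10^6 s: μ = 4π²r³/T² = 1.90120×10^7 km³/s².
The Hohmann ellipse has a_t = (r₁ + r₂)/2 = 5.460×10^5 km.
The periapsis of the transfer ellipse is at r = 1.520×10^5 km.
Vis-viva: v = √[μ(2/r − 1/a_t)] = √[1.90120×10^7 × (2/1.520×10^5 − 1/5.460×10^5)] = 14.67 km/s.

v = 14.7 km/s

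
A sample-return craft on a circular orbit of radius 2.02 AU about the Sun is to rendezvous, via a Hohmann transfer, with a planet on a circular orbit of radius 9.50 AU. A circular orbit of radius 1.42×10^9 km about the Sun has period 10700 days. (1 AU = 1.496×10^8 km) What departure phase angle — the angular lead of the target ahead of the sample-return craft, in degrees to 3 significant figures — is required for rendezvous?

From Kepler's third law T² = 4π²r³/μ at r = 1.42×10^9 km, T = 10700 days = 10700 × 86400 s = 9.2448×10^8 s: μ = 4π²r³/T² = 1.32260×10^11 km³/s².
In km: r₁ = 2.02 × 1.496×10^8 = 3.02192×10^8 km; r₂ = 9.50 × 1.496×10^8 = 1.4212×10^9 km.
The Hohmann ellipse has a_t = (r₁ + r₂)/2 = 8.61696×10^8 km.
Transfer time t = π√(a_t³/μ) = 2.185×10^8 s.
Target angular speed ω₂ = √(μ/r₂³) = 6.788×10^-9 rad/s.
Angle swept by the target during transfer: ω₂·t = 1.4832 rad = 84.98°.
Arrival is 180° from departure on the ellipse, so φ = 180° − 84.98° = 95.0°.

φ = 95.0°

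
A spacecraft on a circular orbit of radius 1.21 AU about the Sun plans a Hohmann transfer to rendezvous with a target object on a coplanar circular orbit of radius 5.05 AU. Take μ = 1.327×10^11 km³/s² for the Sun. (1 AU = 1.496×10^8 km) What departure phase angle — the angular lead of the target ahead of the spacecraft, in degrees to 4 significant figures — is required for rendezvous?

φ = 92.17°

In km: r₁ = 1.21 × 1.496×10^8 = 1.81016×10^8 km; r₂ = 5.05 × 1.496×10^8 = 7.5548×10^8 km.
Semi-major axis of the transfer orbit: a_t = (1.81016×10^8 + 7.5548×10^8)/2 = 4.68248×10^8 km.
The half-period of the transfer ellipse is t = π√(a_t³/μ) = 8.738×10^7 s.
The target's mean motion on its circular orbit is ω₂ = √(μ/r₂³) = 1.754×10^-8 rad/s.
Angle swept by the target during transfer: ω₂·t = 1.533 rad = 87.83°.
The spacecraft traverses 180° on the transfer ellipse, so the target must lead by 180° − 87.83° = 92.17°.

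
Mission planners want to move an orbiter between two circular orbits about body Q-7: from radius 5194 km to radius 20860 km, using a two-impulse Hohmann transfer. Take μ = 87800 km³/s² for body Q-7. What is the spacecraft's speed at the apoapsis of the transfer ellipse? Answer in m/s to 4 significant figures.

v = 1295 m/s

The Hohmann ellipse has a_t = (r₁ + r₂)/2 = 13027 km.
At apoapsis, r = 20860 km.
Applying v² = μ(2/r − 1/a_t): v = 1.295 km/s.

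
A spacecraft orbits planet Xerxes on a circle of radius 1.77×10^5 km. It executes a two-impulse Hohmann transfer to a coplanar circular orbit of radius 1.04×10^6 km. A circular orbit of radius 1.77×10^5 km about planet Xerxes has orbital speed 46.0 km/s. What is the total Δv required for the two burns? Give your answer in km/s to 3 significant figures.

Δv = 22.9 km/s

From the circular-orbit relation v² = μ/r at r = 1.77×10^5 km: μ = v²r = (46.0)² × 1.77×10^5 = 3.74532×10^8 km³/s².
The Hohmann ellipse has a_t = (r₁ + r₂)/2 = 6.085×10^5 km.
Circular speed at r₁: v₁ = √(μ/r₁) = √(3.74532×10^8/1.770×10^5) = 46.00 km/s.
Transfer-orbit speed at r₁ (v² = μ(2/r − 1/a)): v_p = √[μ(2/r₁ − 1/a_t)] = 60.14 km/s.
First burn Δv₁ = |v_p − v₁| = 14.14 km/s.
At r₂, v₂ = √(μ/r₂) = 18.977 km/s.
Transfer-orbit speed at r₂: v_a = √[μ(2/r₂ − 1/a_t)] = 10.235 km/s.
Second burn Δv₂ = |v₂ − v_a| = 8.742 km/s.
Total Δv = Δv₁ + Δv₂ = 22.88 km/s.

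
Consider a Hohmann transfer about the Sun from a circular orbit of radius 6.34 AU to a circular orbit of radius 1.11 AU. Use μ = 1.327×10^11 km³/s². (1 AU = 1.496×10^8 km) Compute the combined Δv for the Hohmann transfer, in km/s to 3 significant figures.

In km: r₁ = 6.34 × 1.496×10^8 = 9.48464×10^8 km; r₂ = 1.11 × 1.496×10^8 = 1.66056×10^8 km.
Transfer-ellipse semi-major axis a_t = (r₁ + r₂)/2 = (9.48464×10^8 + 1.66056×10^8)/2 = 5.5726×10^8 km.
At r₁ the circular-orbit speed is v₁ = √(μ/r₁) = 11.828 km/s.
On the transfer ellipse at r₁, v² = μ(2/r − 1/a) gives v_a = √[μ(2/r₁ − 1/a_t)] = 6.4569 km/s.
First burn Δv₁ = |v_a − v₁| = 5.371 km/s.
At r₂, v₂ = √(μ/r₂) = 28.269 km/s.
Transfer-orbit speed at r₂: v_p = √[μ(2/r₂ − 1/a_t)] = 36.880 km/s.
Second burn Δv₂ = |v₂ − v_p| = 8.611 km/s.
Total Δv = Δv₁ + Δv₂ = 13.98 km/s.

Δv = 14.0 km/s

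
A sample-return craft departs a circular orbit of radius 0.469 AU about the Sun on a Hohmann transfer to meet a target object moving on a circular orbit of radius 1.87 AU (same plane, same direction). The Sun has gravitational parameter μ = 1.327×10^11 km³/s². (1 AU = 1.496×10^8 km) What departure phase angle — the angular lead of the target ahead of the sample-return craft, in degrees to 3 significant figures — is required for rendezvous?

In km: r₁ = 0.469 × 1.496×10^8 = 7.01624×10^7 km; r₂ = 1.87 × 1.496×10^8 = 2.79752×10^8 km.
Transfer-ellipse semi-major axis a_t = (r₁ + r₂)/2 = (7.01624×10^7 + 2.79752×10^8)/2 = 1.749572×10^8 km.
The half-period of the transfer ellipse is t = π√(a_t³/μ) = 1.995778×10^7 s.
The target's mean motion on its circular orbit is ω₂ = √(μ/r₂³) = 7.785306×10^-8 rad/s.
Angle swept by the target during transfer: ω₂·t = 1.55377 rad = 89.02°.
Arrival is 180° from departure on the ellipse, so φ = 180° − 89.02° = 91.0°.

φ = 91.0°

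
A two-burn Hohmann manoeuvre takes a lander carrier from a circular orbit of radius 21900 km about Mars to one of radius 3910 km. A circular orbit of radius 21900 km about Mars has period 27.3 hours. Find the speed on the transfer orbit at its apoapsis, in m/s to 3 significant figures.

From Kepler's third law T² = 4π²r³/μ at r = 21900 km, T = 27.3 hours = 27.3 × 3600 s = 98280 s: μ = 4π²r³/T² = 42930.1 km³/s².
The Hohmann ellipse has a_t = (r₁ + r₂)/2 = 12905 km.
At apoapsis, r = 21900 km.
Applying v² = μ(2/r − 1/a_t): v = 0.7707 km/s.

v = 771 m/s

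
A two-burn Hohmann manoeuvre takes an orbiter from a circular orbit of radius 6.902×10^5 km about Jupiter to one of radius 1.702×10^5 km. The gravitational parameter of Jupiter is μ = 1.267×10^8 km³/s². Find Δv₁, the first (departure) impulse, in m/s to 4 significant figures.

Δv₁ = 5027 m/s

Transfer-ellipse semi-major axis a_t = (r₁ + r₂)/2 = (6.902×10^5 + 1.702×10^5)/2 = 4.302×10^5 km.
On the circular orbit at r = 6.902×10^5 km, v_c = √(μ/r) = 13.549 km/s.
Transfer-orbit speed at the same r (vis-viva, a = a_t): v_t = √[μ(2/r − 1/a_t)] = 8.5221 km/s.
Δv₁ = |v_t − v_c| = |8.5221 − 13.549| = 5.027 km/s.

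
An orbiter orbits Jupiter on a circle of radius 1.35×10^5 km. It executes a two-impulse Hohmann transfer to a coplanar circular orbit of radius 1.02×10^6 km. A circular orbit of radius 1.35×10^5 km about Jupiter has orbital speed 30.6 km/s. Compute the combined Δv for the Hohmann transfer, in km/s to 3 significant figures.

From the circular-orbit relation v² = μ/r at r = 1.35×10^5 km: μ = v²r = (30.6)² × 1.35×10^5 = 1.26409×10^8 km³/s².
Transfer-ellipse semi-major axis a_t = (r₁ + r₂)/2 = (1.350×10^5 + 1.020×10^6)/2 = 5.775×10^5 km.
At r₁ the circular-orbit speed is v₁ = √(μ/r₁) = 30.60 km/s.
Transfer-orbit speed at r₁ (vis-viva equation): v_p = √[μ(2/r₁ − 1/a_t)] = 40.67 km/s.
First burn Δv₁ = |v_p − v₁| = 10.07 km/s.
At r₂, v₂ = √(μ/r₂) = 11.132 km/s.
Transfer-orbit speed at r₂: v_a = √[μ(2/r₂ − 1/a_t)] = 5.3824 km/s.
Second burn Δv₂ = |v₂ − v_a| = 5.750 km/s.
Δv = Δv₁ + Δv₂ = 10.07 + 5.750 = 15.82 km/s.

Δv = 15.8 km/s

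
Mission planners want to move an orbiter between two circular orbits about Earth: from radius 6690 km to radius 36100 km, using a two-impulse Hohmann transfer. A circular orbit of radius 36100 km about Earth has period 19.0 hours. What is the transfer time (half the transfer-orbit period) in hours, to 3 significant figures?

From Kepler's third law T² = 4π²r³/μ at r = 36100 km, T = 19.0 hours = 19.0 × 3600 s = 68400 s: μ = 4π²r³/T² = 3.96980×10^5 km³/s².
The Hohmann ellipse has a_t = (r₁ + r₂)/2 = 21395 km.
By Kepler's third law the transfer-orbit period is T = 2π√(a_t³/μ), so t = T/2 = 15600 s.
Converting: 15600 s ÷ 3600 s/hour = 4.33 hours.

t = 4.33 hours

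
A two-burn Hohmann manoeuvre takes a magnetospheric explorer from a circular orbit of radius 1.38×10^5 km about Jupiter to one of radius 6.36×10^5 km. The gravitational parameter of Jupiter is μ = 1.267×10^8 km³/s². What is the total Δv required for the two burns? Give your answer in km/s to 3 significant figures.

Δv = 14.2 km/s

The Hohmann ellipse has a_t = (r₁ + r₂)/2 = 3.870×10^5 km.
At r₁ the circular-orbit speed is v₁ = √(μ/r₁) = 30.3004 km/s.
On the transfer ellipse at r₁, v² = μ(2/r − 1/a) gives v_p = √[μ(2/r₁ − 1/a_t)] = 38.8438 km/s.
First burn Δv₁ = |v_p − v₁| = 8.543 km/s.
Circular speed at r₂: v₂ = √(μ/r₂) = 14.114 km/s.
Transfer-orbit speed at r₂: v_a = √[μ(2/r₂ − 1/a_t)] = 8.4284 km/s.
Second burn Δv₂ = |v₂ − v_a| = 5.686 km/s.
Δv = Δv₁ + Δv₂ = 8.543 + 5.686 = 14.23 km/s.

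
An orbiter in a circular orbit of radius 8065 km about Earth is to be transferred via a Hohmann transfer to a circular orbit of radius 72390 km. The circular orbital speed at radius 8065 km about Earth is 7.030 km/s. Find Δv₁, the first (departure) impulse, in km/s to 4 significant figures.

Δv₁ = 2.400 km/s

From the circular-orbit relation v² = μ/r at r = 8065 km: μ = v²r = (7.030)² × 8065 = 3.98580×10^5 km³/s².
Transfer-ellipse semi-major axis a_t = (r₁ + r₂)/2 = (8065 + 72390)/2 = 40227.5 km.
On the circular orbit at r = 8065 km, v_c = √(μ/r) = 7.030 km/s.
Vis-viva on the transfer ellipse at r = 8065 km gives v_t = √[μ(2/r − 1/a_t)] = 9.430 km/s.
Δv₁ = |v_t − v_c| = |9.430 − 7.030| = 2.400 km/s.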